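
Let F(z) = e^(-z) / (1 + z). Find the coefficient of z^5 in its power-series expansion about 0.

Take the Cauchy product of the two expansions.
F(0) = 1
F′(0) = -2
F′′(0) = 5
F′′′(0) = -16
F^(4)(0) = 65
F^(5)(0) = -326
So c_5 = F^(5)(0)/5! = -163/60.

-163/60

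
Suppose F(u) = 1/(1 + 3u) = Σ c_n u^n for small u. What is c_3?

-27

F(0) = 1
F′(0) = -3
F′′(0) = 18
F′′′(0) = -162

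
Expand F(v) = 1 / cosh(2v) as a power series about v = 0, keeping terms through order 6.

Invert the denominator's series and multiply.
[v^0] = 1;  [v^1] = 0;  [v^2] = -2;  [v^3] = 0;  [v^4] = 10/3;  [v^5] = 0;  [v^6] = -244/45.

-244*v^6/45 + 10*v^4/3 - 2*v^2 + 1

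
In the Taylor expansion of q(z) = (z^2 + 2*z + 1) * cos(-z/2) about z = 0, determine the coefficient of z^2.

7/8

Distribute the polynomial across the series and collect like powers.
q(0) = 1
q′(0) = 2
q′′(0) = 7/4
So c_2 = q′′(0)/2! = 7/8.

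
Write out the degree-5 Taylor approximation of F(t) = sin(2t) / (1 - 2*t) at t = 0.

Use 1/(1 - r) = Σ r^k on the denominator, then take the Cauchy product.
F(0) = 0
F′(0) = 2
F′′(0) = 8
F′′′(0) = 40
F^(4)(0) = 320
F^(5)(0) = 3232
Then c_k = F^(k)(0)/k! gives each Taylor coefficient.

404*t^5/15 + 40*t^4/3 + 20*t^3/3 + 4*t^2 + 2*t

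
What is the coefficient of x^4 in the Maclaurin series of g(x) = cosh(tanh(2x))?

-14/3

Plug the Maclaurin series of the inner function into that of the outer and collect terms.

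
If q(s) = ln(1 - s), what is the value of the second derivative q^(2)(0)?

-1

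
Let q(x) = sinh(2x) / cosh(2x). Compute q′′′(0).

Divide the numerator series by the denominator series (power-series long division).
The coefficient of x^3 in the expansion is -8/3, so q′′′(0) = 3! * (-8/3) = -16.

-16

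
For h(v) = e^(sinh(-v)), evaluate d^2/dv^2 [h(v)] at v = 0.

1

Plug the Maclaurin series of the inner function into that of the outer and collect terms.
The coefficient of v^2 in the expansion is 1/2, so h′′(0) = 2! * (1/2) = 1.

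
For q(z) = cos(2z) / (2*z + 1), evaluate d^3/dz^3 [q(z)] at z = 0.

-24

Expand 1/(denominator) as a geometric series and multiply by the numerator's series.
The coefficient of z^3 in the expansion is -4, so q′′′(0) = 3! * (-4) = -24.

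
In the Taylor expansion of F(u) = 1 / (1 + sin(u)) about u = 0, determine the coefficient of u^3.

-5/6

Write 1/(1+u) = 1 - u + u^2 - u^3 + ... and substitute the series for u.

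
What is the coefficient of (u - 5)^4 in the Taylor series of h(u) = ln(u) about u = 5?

h(5) = ln(5)
h′(5) = 1/5
h′′(5) = -1/25
h′′′(5) = 2/125
h^(4)(5) = -6/625
So c_4 = h^(4)(5)/4! = -1/2500.

-1/2500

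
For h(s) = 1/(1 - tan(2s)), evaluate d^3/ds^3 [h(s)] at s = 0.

64

Plug the Maclaurin series of the inner function into that of the outer and collect terms.
From the series, [s^3] h = 32/3; multiply by 3! = 6 to get 64.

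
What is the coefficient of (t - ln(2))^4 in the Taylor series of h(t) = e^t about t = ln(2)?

Use the known series and substitute for the argument.
h(ln(2)) = 2
h′(ln(2)) = 2
h′′(ln(2)) = 2
h′′′(ln(2)) = 2
h^(4)(ln(2)) = 2
So c_4 = h^(4)(ln(2))/4! = 1/12.

1/12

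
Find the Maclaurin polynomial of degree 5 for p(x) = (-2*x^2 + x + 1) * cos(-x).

Distribute the polynomial across the series and collect like powers.
p(0) = 1
p′(0) = 1
p′′(0) = -5
p′′′(0) = -3
p^(4)(0) = 25
p^(5)(0) = 5

x^5/24 + 25*x^4/24 - x^3/2 - 5*x^2/2 + x + 1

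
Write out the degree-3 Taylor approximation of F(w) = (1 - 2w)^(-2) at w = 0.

32*w^3 + 12*w^2 + 4*w + 1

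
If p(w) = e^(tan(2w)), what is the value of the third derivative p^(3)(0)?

Plug the Maclaurin series of the inner function into that of the outer and collect terms.
From the series, [w^3] p = 4; multiply by 3! = 6 to get 24.

24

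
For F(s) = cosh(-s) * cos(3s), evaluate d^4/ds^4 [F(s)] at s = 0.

28

Multiply the two series term by term and collect like powers.
From the series, [s^4] F = 7/6; multiply by 4! = 24 to get 28.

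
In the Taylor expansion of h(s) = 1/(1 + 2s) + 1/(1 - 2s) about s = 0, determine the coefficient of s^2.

8

Combine the two series term by term.
h(0) = 2
h′(0) = 0
h′′(0) = 16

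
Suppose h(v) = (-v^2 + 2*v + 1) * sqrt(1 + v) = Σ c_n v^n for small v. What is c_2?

-1/8

Distribute the polynomial across the series and collect like powers.
So c_2 = h′′(0)/2! = -1/8.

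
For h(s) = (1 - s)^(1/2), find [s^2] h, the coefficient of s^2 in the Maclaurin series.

-1/8

Apply the Taylor formula c_k = f^(k)(a)/k!.
h(0) = 1
h′(0) = -1/2
h′′(0) = -1/4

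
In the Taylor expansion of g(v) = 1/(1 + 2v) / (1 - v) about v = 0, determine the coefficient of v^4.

Write out both Maclaurin series and multiply, keeping only the needed powers.
[v^0] = 1;  [v^1] = -1;  [v^2] = 3;  [v^3] = -5;  [v^4] = 11.

11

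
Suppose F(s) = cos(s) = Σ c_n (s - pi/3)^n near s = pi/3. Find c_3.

F(pi/3) = 1/2
F′(pi/3) = -sqrt(3)/2
F′′(pi/3) = -1/2
F′′′(pi/3) = sqrt(3)/2
The Taylor polynomial is Σ F^(k)(pi/3)/k! · (s - pi/3)^k.

sqrt(3)/12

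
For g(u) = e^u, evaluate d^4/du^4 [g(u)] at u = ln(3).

The coefficient of (u - ln(3))^4 in the expansion is 1/8, so g^(4)(ln(3)) = 4! * (1/8) = 3.

3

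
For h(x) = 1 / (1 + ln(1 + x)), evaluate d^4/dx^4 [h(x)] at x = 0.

88

Use the geometric series for the reciprocal, then substitute.
The coefficient of x^4 in the expansion is 11/3, so h^(4)(0) = 4! * (11/3) = 88.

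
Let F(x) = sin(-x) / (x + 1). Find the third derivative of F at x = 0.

Use 1/(1 - r) = Σ r^k on the denominator, then take the Cauchy product.
The coefficient of x^3 in the expansion is -5/6, so F′′′(0) = 3! * (-5/6) = -5.

-5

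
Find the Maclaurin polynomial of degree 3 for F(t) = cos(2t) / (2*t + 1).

-4*t^3 + 2*t^2 - 2*t + 1

Use 1/(1 - r) = Σ r^k on the denominator, then take the Cauchy product.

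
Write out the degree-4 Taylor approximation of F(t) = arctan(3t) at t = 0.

-9*t^3 + 3*t

[t^0] = 0;  [t^1] = 3;  [t^2] = 0;  [t^3] = -9;  [t^4] = 0.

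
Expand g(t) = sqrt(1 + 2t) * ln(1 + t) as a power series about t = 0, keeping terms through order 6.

Multiply the two series term by term and collect like powers.
g(0) = 0
g′(0) = 1
g′′(0) = 1
g′′′(0) = -4
g^(4)(0) = 20
g^(5)(0) = -131
g^(6)(0) = 1089

121*t^6/80 - 131*t^5/120 + 5*t^4/6 - 2*t^3/3 + t^2/2 + t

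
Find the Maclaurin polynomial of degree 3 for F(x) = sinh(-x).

-x^3/6 - x

F(0) = 0
F′(0) = -1
F′′(0) = 0
F′′′(0) = -1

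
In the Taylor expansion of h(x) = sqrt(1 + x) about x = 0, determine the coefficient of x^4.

-5/128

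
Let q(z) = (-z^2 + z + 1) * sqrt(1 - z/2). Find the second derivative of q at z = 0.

-41/16

Shift and add copies of the series according to the polynomial's terms.
From the series, [z^2] q = -41/32; multiply by 2! = 2 to get -41/16.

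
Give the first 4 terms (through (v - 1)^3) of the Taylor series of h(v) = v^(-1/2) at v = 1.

-5*(v - 1)^3/16 + 3*(v - 1)^2/8 - (v - 1)/2 + 1

h(1) = 1
h′(1) = -1/2
h′′(1) = 3/4
h′′′(1) = -15/8
The Taylor polynomial is Σ h^(k)(1)/k! · (v - 1)^k.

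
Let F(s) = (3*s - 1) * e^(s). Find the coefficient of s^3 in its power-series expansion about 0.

Shift and add copies of the series according to the polynomial's terms.
So c_3 = F′′′(0)/3! = 4/3.

4/3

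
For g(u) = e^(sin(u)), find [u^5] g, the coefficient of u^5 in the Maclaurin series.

Compose series: expand the inner function first, then feed it into the outer expansion.
g(0) = 1
g′(0) = 1
g′′(0) = 1
g′′′(0) = 0
g^(4)(0) = -3
g^(5)(0) = -8

-1/15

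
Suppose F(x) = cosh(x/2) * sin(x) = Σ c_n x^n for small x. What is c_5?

Multiply the two series term by term and collect like powers.
[x^0] = 0;  [x^1] = 1;  [x^2] = 0;  [x^3] = -1/24;  [x^4] = 0;  [x^5] = -19/1920.

-19/1920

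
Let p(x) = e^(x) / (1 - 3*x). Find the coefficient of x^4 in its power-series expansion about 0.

Use 1/(1 - r) = Σ r^k on the denominator, then take the Cauchy product.
[x^0] = 1;  [x^1] = 4;  [x^2] = 25/2;  [x^3] = 113/3;  [x^4] = 2713/24.

2713/24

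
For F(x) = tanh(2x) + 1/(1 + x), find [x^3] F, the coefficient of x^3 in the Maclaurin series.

-11/3

Expand each term separately and add.
F(0) = 1
F′(0) = 1
F′′(0) = 2
F′′′(0) = -22
The Taylor polynomial is Σ F^(k)(0)/k! · x^k.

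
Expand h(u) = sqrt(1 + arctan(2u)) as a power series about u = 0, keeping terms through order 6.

-1489*u^6/720 + 83*u^5/40 + 17*u^4/24 - 5*u^3/6 - u^2/2 + u + 1

Let u equal the inner series; expand the outer function in u and truncate.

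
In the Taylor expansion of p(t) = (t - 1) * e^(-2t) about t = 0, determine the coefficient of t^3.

Shift and add copies of the series according to the polynomial's terms.
p(0) = -1
p′(0) = 3
p′′(0) = -8
p′′′(0) = 20
So c_3 = p′′′(0)/3! = 10/3.

10/3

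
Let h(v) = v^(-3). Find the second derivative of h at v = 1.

12

From the series, [(v - 1)^2] h = 6; multiply by 2! = 2 to get 12.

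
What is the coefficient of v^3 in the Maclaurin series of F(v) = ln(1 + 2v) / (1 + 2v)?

44/3

Take the Cauchy product of the two expansions.
F(0) = 0
F′(0) = 2
F′′(0) = -12
F′′′(0) = 88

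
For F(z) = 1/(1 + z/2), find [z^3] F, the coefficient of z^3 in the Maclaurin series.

-1/8

F(0) = 1
F′(0) = -1/2
F′′(0) = 1/2
F′′′(0) = -3/4
Dividing each by k! gives the coefficients c_0, ..., c_3.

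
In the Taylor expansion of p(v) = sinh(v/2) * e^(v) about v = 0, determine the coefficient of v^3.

13/48

Expand each factor separately, then convolve coefficients.
p(0) = 0
p′(0) = 1/2
p′′(0) = 1
p′′′(0) = 13/8
Then c_k = p^(k)(0)/k! gives each Taylor coefficient.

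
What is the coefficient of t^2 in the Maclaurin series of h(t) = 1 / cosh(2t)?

Write the quotient as an unknown series and match coefficients against numerator = denominator · series.
h(0) = 1
h′(0) = 0
h′′(0) = -4
Dividing each by k! gives the coefficients c_0, ..., c_2.

-2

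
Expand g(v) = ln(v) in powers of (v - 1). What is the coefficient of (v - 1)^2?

g(1) = 0
g′(1) = 1
g′′(1) = -1
The Taylor polynomial is Σ g^(k)(1)/k! · (v - 1)^k.

-1/2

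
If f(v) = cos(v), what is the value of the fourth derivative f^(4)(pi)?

-1

The coefficient of (v - pi)^4 in the expansion is -1/24, so f^(4)(pi) = 4! * (-1/24) = -1.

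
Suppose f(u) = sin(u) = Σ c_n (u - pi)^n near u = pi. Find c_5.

-1/120

Apply the Taylor formula c_k = f^(k)(a)/k!.
f(pi) = 0
f′(pi) = -1
f′′(pi) = 0
f′′′(pi) = 1
f^(4)(pi) = 0
f^(5)(pi) = -1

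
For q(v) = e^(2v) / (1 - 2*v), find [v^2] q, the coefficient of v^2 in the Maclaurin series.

Multiply the numerator's expansion by the denominator's geometric series.
q(0) = 1
q′(0) = 4
q′′(0) = 20

10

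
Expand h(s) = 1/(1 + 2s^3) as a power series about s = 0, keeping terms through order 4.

h(0) = 1
h′(0) = 0
h′′(0) = 0
h′′′(0) = -12
h^(4)(0) = 0
The Taylor polynomial is Σ h^(k)(0)/k! · s^k.

1 - 2*s^3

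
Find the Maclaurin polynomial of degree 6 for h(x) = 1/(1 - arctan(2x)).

Plug the Maclaurin series of the inner function into that of the outer and collect terms.
h(0) = 1
h′(0) = 2
h′′(0) = 8
h′′′(0) = 32
h^(4)(0) = 128
h^(5)(0) = 768
h^(6)(0) = 8192

512*x^6/45 + 32*x^5/5 + 16*x^4/3 + 16*x^3/3 + 4*x^2 + 2*x + 1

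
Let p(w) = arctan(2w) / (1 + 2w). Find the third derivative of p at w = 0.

32

Multiply the two series term by term and collect like powers.
The coefficient of w^3 in the expansion is 16/3, so p′′′(0) = 3! * (16/3) = 32.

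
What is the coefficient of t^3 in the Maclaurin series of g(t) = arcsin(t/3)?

1/162

Differentiate repeatedly and evaluate at the center.
g(0) = 0
g′(0) = 1/3
g′′(0) = 0
g′′′(0) = 1/27
So c_3 = g′′′(0)/3! = 1/162.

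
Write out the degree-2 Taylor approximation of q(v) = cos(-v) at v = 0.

1 - v^2/2

q(0) = 1
q′(0) = 0
q′′(0) = -1
Dividing each by k! gives the coefficients c_0, ..., c_2.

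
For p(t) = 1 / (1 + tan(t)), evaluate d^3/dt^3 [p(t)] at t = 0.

-8

Write 1/(1+u) = 1 - u + u^2 - u^3 + ... and substitute the series for u.
The coefficient of t^3 in the expansion is -4/3, so p′′′(0) = 3! * (-4/3) = -8.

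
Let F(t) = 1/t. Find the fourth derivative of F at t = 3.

The coefficient of (t - 3)^4 in the expansion is 1/243, so F^(4)(3) = 4! * (1/243) = 8/81.

8/81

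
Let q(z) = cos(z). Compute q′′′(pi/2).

From the series, [(z - pi/2)^3] q = 1/6; multiply by 3! = 6 to get 1.

1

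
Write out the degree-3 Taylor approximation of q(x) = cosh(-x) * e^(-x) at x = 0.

Expand each factor separately, then convolve coefficients.
[x^0] = 1;  [x^1] = -1;  [x^2] = 1;  [x^3] = -2/3.

-2*x^3/3 + x^2 - x + 1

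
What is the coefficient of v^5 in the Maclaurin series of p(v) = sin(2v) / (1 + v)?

14/15

Expand each factor separately, then convolve coefficients.
p(0) = 0
p′(0) = 2
p′′(0) = -4
p′′′(0) = 4
p^(4)(0) = -16
p^(5)(0) = 112
Dividing each by k! gives the coefficients c_0, ..., c_5.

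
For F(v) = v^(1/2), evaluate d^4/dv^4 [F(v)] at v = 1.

Differentiate repeatedly and evaluate at the center.
The coefficient of (v - 1)^4 in the expansion is -5/128, so F^(4)(1) = 4! * (-5/128) = -15/16.

-15/16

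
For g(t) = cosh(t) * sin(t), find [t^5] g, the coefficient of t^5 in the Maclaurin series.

Multiply the two series term by term and collect like powers.

-1/30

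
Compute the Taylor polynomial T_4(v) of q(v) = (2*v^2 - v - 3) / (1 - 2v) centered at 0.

Distribute the polynomial across the series and collect like powers.
q(0) = -3
q′(0) = -7
q′′(0) = -24
q′′′(0) = -144
q^(4)(0) = -1152
Dividing each by k! gives the coefficients c_0, ..., c_4.

-48*v^4 - 24*v^3 - 12*v^2 - 7*v - 3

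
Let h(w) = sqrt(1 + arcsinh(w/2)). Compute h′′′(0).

Let u equal the inner series; expand the outer function in u and truncate.
From the series, [w^3] h = -1/384; multiply by 3! = 6 to get -1/64.

-1/64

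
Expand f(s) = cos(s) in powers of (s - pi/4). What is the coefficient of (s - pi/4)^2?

Differentiate repeatedly and evaluate at the center.

-sqrt(2)/4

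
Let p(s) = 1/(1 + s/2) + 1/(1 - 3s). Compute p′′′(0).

Combine the two series term by term.
The coefficient of s^3 in the expansion is 215/8, so p′′′(0) = 3! * (215/8) = 645/4.

645/4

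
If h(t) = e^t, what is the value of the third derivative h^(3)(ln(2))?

2

From the series, [(t - ln(2))^3] h = 1/3; multiply by 3! = 6 to get 2.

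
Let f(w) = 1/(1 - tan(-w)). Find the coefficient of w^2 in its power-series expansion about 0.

Plug the Maclaurin series of the inner function into that of the outer and collect terms.
[w^0] = 1;  [w^1] = -1;  [w^2] = 1.

1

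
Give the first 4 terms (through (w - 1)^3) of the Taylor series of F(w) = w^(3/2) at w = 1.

-(w - 1)^3/16 + 3*(w - 1)^2/8 + 3*(w - 1)/2 + 1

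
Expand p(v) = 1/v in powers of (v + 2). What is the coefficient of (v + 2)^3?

-1/16

p(-2) = -1/2
p′(-2) = -1/4
p′′(-2) = -1/4
p′′′(-2) = -3/8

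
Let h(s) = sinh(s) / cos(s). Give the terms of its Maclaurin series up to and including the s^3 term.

Write the quotient as an unknown series and match coefficients against numerator = denominator · series.
h(0) = 0
h′(0) = 1
h′′(0) = 0
h′′′(0) = 4

2*s^3/3 + s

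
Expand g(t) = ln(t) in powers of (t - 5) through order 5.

Apply the Taylor formula c_k = f^(k)(a)/k!.

(t - 5)^5/15625 - (t - 5)^4/2500 + (t - 5)^3/375 - (t - 5)^2/50 + (t - 5)/5 + ln(5)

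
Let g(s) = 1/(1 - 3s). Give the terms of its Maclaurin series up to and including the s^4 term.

81*s^4 + 27*s^3 + 9*s^2 + 3*s + 1

Use the known series and substitute for the argument.
g(0) = 1
g′(0) = 3
g′′(0) = 18
g′′′(0) = 162
g^(4)(0) = 1944
The Taylor polynomial is Σ g^(k)(0)/k! · s^k.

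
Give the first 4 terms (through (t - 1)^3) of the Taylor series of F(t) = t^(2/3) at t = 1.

4*(t - 1)^3/81 - (t - 1)^2/9 + 2*(t - 1)/3 + 1

Apply the Taylor formula c_k = f^(k)(a)/k!.
[(t - 1)^0] = 1;  [(t - 1)^1] = 2/3;  [(t - 1)^2] = -1/9;  [(t - 1)^3] = 4/81.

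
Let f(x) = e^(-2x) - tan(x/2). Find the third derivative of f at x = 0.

Add the two expansions coefficient-wise.
The coefficient of x^3 in the expansion is -11/8, so f′′′(0) = 3! * (-11/8) = -33/4.

-33/4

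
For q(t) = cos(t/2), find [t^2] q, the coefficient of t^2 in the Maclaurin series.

q(0) = 1
q′(0) = 0
q′′(0) = -1/4
Dividing each by k! gives the coefficients c_0, ..., c_2.

-1/8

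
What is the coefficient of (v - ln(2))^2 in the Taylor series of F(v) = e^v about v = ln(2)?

1

Compute the successive derivatives at the expansion point and divide by k!.
[(v - ln(2))^0] = 2;  [(v - ln(2))^1] = 2;  [(v - ln(2))^2] = 1.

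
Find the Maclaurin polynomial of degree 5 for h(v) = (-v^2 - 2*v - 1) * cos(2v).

Multiply each power in the prefactor through the base expansion.
h(0) = -1
h′(0) = -2
h′′(0) = 2
h′′′(0) = 24
h^(4)(0) = 32
h^(5)(0) = -160
Then c_k = h^(k)(0)/k! gives each Taylor coefficient.

-4*v^5/3 + 4*v^4/3 + 4*v^3 + v^2 - 2*v - 1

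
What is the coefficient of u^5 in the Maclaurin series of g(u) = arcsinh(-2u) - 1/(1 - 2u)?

-172/5

Add the two expansions coefficient-wise.
g(0) = -1
g′(0) = -4
g′′(0) = -8
g′′′(0) = -40
g^(4)(0) = -384
g^(5)(0) = -4128
So c_5 = g^(5)(0)/5! = -172/5.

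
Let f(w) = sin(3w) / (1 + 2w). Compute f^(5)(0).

Write out both Maclaurin series and multiply, keeping only the needed powers.
From the series, [w^5] f = 1281/40; multiply by 5! = 120 to get 3843.

3843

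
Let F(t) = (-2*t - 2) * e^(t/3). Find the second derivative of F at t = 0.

Multiply each power in the prefactor through the base expansion.
From the series, [t^2] F = -7/9; multiply by 2! = 2 to get -14/9.

-14/9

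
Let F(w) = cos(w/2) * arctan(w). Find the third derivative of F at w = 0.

-11/4

Expand each factor separately, then convolve coefficients.
From the series, [w^3] F = -11/24; multiply by 3! = 6 to get -11/4.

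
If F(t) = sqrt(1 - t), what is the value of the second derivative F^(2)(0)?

From the series, [t^2] F = -1/8; multiply by 2! = 2 to get -1/4.

-1/4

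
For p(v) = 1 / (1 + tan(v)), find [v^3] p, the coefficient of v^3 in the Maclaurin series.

-4/3

Use the geometric series for the reciprocal, then substitute.
[v^0] = 1;  [v^1] = -1;  [v^2] = 1;  [v^3] = -4/3.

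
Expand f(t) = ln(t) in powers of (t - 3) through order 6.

-(t - 3)^6/4374 + (t - 3)^5/1215 - (t - 3)^4/324 + (t - 3)^3/81 - (t - 3)^2/18 + (t - 3)/3 + ln(3)

f(3) = ln(3)
f′(3) = 1/3
f′′(3) = -1/9
f′′′(3) = 2/27
f^(4)(3) = -2/27
f^(5)(3) = 8/81
f^(6)(3) = -40/243
Then c_k = f^(k)(3)/k! gives each Taylor coefficient.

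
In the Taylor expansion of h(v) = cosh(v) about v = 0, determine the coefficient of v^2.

1/2

Apply the Taylor formula c_k = f^(k)(a)/k!.
h(0) = 1
h′(0) = 0
h′′(0) = 1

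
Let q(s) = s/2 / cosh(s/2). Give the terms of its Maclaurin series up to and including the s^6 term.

Write the quotient as an unknown series and match coefficients against numerator = denominator · series.

5*s^5/768 - s^3/16 + s/2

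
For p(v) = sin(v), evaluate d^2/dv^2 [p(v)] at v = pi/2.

Differentiate repeatedly and evaluate at the center.
From the series, [(v - pi/2)^2] p = -1/2; multiply by 2! = 2 to get -1.

-1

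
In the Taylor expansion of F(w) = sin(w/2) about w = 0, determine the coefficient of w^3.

F(0) = 0
F′(0) = 1/2
F′′(0) = 0
F′′′(0) = -1/8
The Taylor polynomial is Σ F^(k)(0)/k! · w^k.

-1/48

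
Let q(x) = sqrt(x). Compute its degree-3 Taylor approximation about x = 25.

q(25) = 5
q′(25) = 1/10
q′′(25) = -1/500
q′′′(25) = 3/25000
The Taylor polynomial is Σ q^(k)(25)/k! · (x - 25)^k.

(x - 25)^3/50000 - (x - 25)^2/1000 + (x - 25)/10 + 5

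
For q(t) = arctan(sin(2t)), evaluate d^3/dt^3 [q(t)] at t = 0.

-24

Plug the Maclaurin series of the inner function into that of the outer and collect terms.
From the series, [t^3] q = -4; multiply by 3! = 6 to get -24.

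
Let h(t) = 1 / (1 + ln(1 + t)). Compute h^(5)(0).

Write 1/(1+u) = 1 - u + u^2 - u^3 + ... and substitute the series for u.
The coefficient of t^5 in the expansion is -347/60, so h^(5)(0) = 5! * (-347/60) = -694.

-694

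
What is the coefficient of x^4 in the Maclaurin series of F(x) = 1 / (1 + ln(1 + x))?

11/3

Expand as Σ (-1)^k u^k with u equal to the inner function's series.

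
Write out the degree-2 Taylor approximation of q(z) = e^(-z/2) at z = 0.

z^2/8 - z/2 + 1

Use the known series and substitute for the argument.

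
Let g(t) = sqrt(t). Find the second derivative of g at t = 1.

-1/4

From the series, [(t - 1)^2] g = -1/8; multiply by 2! = 2 to get -1/4.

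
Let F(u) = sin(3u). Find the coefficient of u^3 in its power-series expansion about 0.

-9/2

Use the known series and substitute for the argument.
[u^0] = 0;  [u^1] = 3;  [u^2] = 0;  [u^3] = -9/2.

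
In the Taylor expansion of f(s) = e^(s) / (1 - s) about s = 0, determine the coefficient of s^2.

5/2

Multiply the numerator's expansion by the denominator's geometric series.
f(0) = 1
f′(0) = 2
f′′(0) = 5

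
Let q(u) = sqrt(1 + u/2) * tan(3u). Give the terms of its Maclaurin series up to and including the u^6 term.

Take the Cauchy product of the two expansions.
q(0) = 0
q′(0) = 3
q′′(0) = 3/2
q′′′(0) = 855/16
q^(4)(0) = 873/16
q^(5)(0) = 986463/256
q^(6)(0) = 3012849/512

334761*u^6/40960 + 328821*u^5/10240 + 291*u^4/128 + 285*u^3/32 + 3*u^2/4 + 3*u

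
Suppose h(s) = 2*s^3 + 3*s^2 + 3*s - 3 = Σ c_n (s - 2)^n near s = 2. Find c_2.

Use the known series and substitute for the argument.
h(2) = 31
h′(2) = 39
h′′(2) = 30
Dividing each by k! gives the coefficients c_0, ..., c_2.

15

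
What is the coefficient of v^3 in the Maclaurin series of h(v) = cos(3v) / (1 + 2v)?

Take the Cauchy product of the two expansions.
[v^0] = 1;  [v^1] = -2;  [v^2] = -1/2;  [v^3] = 1.
So c_3 = h′′′(0)/3! = 1.

1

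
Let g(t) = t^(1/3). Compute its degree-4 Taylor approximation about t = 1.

g(1) = 1
g′(1) = 1/3
g′′(1) = -2/9
g′′′(1) = 10/27
g^(4)(1) = -80/81
Then c_k = g^(k)(1)/k! gives each Taylor coefficient.

-10*(t - 1)^4/243 + 5*(t - 1)^3/81 - (t - 1)^2/9 + (t - 1)/3 + 1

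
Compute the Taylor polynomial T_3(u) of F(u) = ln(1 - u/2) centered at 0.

Use the known series and substitute for the argument.
[u^0] = 0;  [u^1] = -1/2;  [u^2] = -1/8;  [u^3] = -1/24.

-u^3/24 - u^2/8 - u/2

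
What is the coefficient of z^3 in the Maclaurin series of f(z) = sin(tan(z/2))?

Let u equal the inner series; expand the outer function in u and truncate.
[z^0] = 0;  [z^1] = 1/2;  [z^2] = 0;  [z^3] = 1/48.

1/48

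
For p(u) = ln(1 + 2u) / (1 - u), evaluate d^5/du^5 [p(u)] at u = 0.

608

Expand each factor separately, then convolve coefficients.
The coefficient of u^5 in the expansion is 76/15, so p^(5)(0) = 5! * (76/15) = 608.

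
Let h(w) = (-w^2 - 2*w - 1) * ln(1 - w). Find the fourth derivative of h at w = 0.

Shift and add copies of the series according to the polynomial's terms.
The coefficient of w^4 in the expansion is 17/12, so h^(4)(0) = 4! * (17/12) = 34.

34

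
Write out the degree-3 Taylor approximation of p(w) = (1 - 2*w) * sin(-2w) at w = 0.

Multiply each power in the prefactor through the base expansion.
[w^0] = 0;  [w^1] = -2;  [w^2] = 4;  [w^3] = 4/3.

4*w^3/3 + 4*w^2 - 2*w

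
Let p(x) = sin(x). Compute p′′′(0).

From the series, [x^3] p = -1/6; multiply by 3! = 6 to get -1.

-1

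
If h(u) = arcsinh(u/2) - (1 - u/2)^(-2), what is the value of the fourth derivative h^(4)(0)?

Add the two expansions coefficient-wise.
The coefficient of u^4 in the expansion is -5/16, so h^(4)(0) = 4! * (-5/16) = -15/2.

-15/2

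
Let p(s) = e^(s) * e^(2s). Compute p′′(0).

9

Take the Cauchy product of the two expansions.
The coefficient of s^2 in the expansion is 9/2, so p′′(0) = 2! * (9/2) = 9.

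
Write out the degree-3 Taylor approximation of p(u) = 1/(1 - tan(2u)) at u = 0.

32*u^3/3 + 4*u^2 + 2*u + 1

Let u equal the inner series; expand the outer function in u and truncate.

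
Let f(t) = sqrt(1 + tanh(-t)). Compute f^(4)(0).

17/16

Let u equal the inner series; expand the outer function in u and truncate.
The coefficient of t^4 in the expansion is 17/384, so f^(4)(0) = 4! * (17/384) = 17/16.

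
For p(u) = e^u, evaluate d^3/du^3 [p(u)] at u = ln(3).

The coefficient of (u - ln(3))^3 in the expansion is 1/2, so p′′′(ln(3)) = 3! * (1/2) = 3.

3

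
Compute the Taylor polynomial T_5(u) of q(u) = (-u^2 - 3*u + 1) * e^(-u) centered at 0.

u^5/30 + u^4/24 - 2*u^3/3 + 5*u^2/2 - 4*u + 1

Distribute the polynomial across the series and collect like powers.
q(0) = 1
q′(0) = -4
q′′(0) = 5
q′′′(0) = -4
q^(4)(0) = 1
q^(5)(0) = 4
The Taylor polynomial is Σ q^(k)(0)/k! · u^k.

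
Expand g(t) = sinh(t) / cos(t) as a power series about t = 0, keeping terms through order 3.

Write the quotient as an unknown series and match coefficients against numerator = denominator · series.

2*t^3/3 + t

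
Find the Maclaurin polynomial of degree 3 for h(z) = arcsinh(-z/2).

z^3/48 - z/2

h(0) = 0
h′(0) = -1/2
h′′(0) = 0
h′′′(0) = 1/8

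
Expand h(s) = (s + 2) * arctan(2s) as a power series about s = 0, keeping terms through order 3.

-16*s^3/3 + 2*s^2 + 4*s

Shift and add copies of the series according to the polynomial's terms.
[s^0] = 0;  [s^1] = 4;  [s^2] = 2;  [s^3] = -16/3.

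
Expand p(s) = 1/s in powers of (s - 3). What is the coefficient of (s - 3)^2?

1/27

c_2 = p′′(3)/2! = 1/27.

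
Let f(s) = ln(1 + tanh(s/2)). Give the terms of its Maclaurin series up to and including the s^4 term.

Substitute the inner expansion into the outer series and collect powers.
f(0) = 0
f′(0) = 1/2
f′′(0) = -1/4
f′′′(0) = 0
f^(4)(0) = 1/8
Then c_k = f^(k)(0)/k! gives each Taylor coefficient.

s^4/192 - s^2/8 + s/2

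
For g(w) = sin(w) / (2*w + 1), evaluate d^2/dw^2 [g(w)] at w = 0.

Multiply the numerator's expansion by the denominator's geometric series.
The coefficient of w^2 in the expansion is -2, so g′′(0) = 2! * (-2) = -4.

-4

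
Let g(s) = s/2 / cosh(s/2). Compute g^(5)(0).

Invert the denominator's series and multiply.
From the series, [s^5] g = 5/768; multiply by 5! = 120 to get 25/32.

25/32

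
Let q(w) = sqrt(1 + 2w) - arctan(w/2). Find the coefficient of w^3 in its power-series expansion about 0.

Add the two expansions coefficient-wise.
q(0) = 1
q′(0) = 1/2
q′′(0) = -1
q′′′(0) = 13/4
So c_3 = q′′′(0)/3! = 13/24.

13/24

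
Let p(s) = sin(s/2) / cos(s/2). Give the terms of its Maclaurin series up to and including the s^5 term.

Invert the denominator's series and multiply.

s^5/240 + s^3/24 + s/2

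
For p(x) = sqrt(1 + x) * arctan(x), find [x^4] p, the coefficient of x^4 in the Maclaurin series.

-5/48

Multiply the two series term by term and collect like powers.
[x^0] = 0;  [x^1] = 1;  [x^2] = 1/2;  [x^3] = -11/24;  [x^4] = -5/48.
So c_4 = p^(4)(0)/4! = -5/48.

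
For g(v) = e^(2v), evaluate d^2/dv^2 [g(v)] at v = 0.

4

The coefficient of v^2 in the expansion is 2, so g′′(0) = 2! * (2) = 4.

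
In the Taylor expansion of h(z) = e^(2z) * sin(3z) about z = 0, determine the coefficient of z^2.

6

Take the Cauchy product of the two expansions.
[z^0] = 0;  [z^1] = 3;  [z^2] = 6.
So c_2 = h′′(0)/2! = 6.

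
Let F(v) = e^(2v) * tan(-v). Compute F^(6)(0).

-704

Expand each factor separately, then convolve coefficients.
The coefficient of v^6 in the expansion is -44/45, so F^(6)(0) = 6! * (-44/45) = -704.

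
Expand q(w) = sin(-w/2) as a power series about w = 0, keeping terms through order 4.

w^3/48 - w/2

[w^0] = 0;  [w^1] = -1/2;  [w^2] = 0;  [w^3] = 1/48;  [w^4] = 0.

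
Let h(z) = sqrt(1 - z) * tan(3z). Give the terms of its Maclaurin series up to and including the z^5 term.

19941*z^5/640 - 75*z^4/16 + 69*z^3/8 - 3*z^2/2 + 3*z

Multiply the two series term by term and collect like powers.
[z^0] = 0;  [z^1] = 3;  [z^2] = -3/2;  [z^3] = 69/8;  [z^4] = -75/16;  [z^5] = 19941/640.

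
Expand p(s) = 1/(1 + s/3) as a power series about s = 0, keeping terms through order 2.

Use the known series and substitute for the argument.
p(0) = 1
p′(0) = -1/3
p′′(0) = 2/9

s^2/9 - s/3 + 1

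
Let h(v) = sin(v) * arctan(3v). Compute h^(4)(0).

Expand each factor separately, then convolve coefficients.
The coefficient of v^4 in the expansion is -19/2, so h^(4)(0) = 4! * (-19/2) = -228.

-228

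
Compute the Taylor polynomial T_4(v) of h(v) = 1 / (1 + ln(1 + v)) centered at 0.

Write 1/(1+u) = 1 - u + u^2 - u^3 + ... and substitute the series for u.

11*v^4/3 - 7*v^3/3 + 3*v^2/2 - v + 1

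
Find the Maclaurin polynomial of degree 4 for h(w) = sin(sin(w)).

-w^3/3 + w

Let u equal the inner series; expand the outer function in u and truncate.
[w^0] = 0;  [w^1] = 1;  [w^2] = 0;  [w^3] = -1/3;  [w^4] = 0.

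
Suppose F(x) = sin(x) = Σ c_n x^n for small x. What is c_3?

-1/6

[x^0] = 0;  [x^1] = 1;  [x^2] = 0;  [x^3] = -1/6.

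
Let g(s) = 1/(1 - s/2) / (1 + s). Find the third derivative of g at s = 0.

-15/4

Expand each factor separately, then convolve coefficients.
From the series, [s^3] g = -5/8; multiply by 3! = 6 to get -15/4.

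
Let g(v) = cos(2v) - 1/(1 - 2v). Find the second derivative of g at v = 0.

-12

Expand each term separately and add.
From the series, [v^2] g = -6; multiply by 2! = 2 to get -12.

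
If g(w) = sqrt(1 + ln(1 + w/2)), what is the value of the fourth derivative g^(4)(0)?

-143/256

Compose series: expand the inner function first, then feed it into the outer expansion.
The coefficient of w^4 in the expansion is -143/6144, so g^(4)(0) = 4! * (-143/6144) = -143/256.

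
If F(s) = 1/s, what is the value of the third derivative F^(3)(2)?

-3/8

The coefficient of (s - 2)^3 in the expansion is -1/16, so F′′′(2) = 3! * (-1/16) = -3/8.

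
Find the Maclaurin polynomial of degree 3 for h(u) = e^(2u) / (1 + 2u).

Multiply the two series term by term and collect like powers.
h(0) = 1
h′(0) = 0
h′′(0) = 4
h′′′(0) = -16

-8*u^3/3 + 2*u^2 + 1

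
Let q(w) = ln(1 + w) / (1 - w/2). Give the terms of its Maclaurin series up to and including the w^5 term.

Multiply the two series term by term and collect like powers.

19*w^5/120 - w^4/12 + w^3/3 + w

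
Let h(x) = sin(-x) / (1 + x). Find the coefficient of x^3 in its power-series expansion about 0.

-5/6

Expand each factor separately, then convolve coefficients.
[x^0] = 0;  [x^1] = -1;  [x^2] = 1;  [x^3] = -5/6.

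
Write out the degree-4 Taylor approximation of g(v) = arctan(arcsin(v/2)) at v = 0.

Let u equal the inner series; expand the outer function in u and truncate.
g(0) = 0
g′(0) = 1/2
g′′(0) = 0
g′′′(0) = -1/8
g^(4)(0) = 0
Then c_k = g^(k)(0)/k! gives each Taylor coefficient.

-v^3/48 + v/2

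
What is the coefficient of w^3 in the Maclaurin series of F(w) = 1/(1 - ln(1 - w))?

Plug the Maclaurin series of the inner function into that of the outer and collect terms.
[w^0] = 1;  [w^1] = -1;  [w^2] = 1/2;  [w^3] = -1/3.

-1/3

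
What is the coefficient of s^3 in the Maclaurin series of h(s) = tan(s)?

Differentiate repeatedly and evaluate at the center.
[s^0] = 0;  [s^1] = 1;  [s^2] = 0;  [s^3] = 1/3.
So c_3 = h′′′(0)/3! = 1/3.

1/3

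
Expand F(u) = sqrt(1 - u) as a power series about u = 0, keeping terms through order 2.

-u^2/8 - u/2 + 1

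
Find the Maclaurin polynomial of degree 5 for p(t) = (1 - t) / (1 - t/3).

-2*t^5/243 - 2*t^4/81 - 2*t^3/27 - 2*t^2/9 - 2*t/3 + 1

Distribute the polynomial across the series and collect like powers.
[t^0] = 1;  [t^1] = -2/3;  [t^2] = -2/9;  [t^3] = -2/27;  [t^4] = -2/81;  [t^5] = -2/243.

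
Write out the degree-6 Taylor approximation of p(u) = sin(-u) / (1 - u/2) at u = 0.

-7*u^6/480 - 7*u^5/240 - u^4/24 - u^3/12 - u^2/2 - u

Write out both Maclaurin series and multiply, keeping only the needed powers.
[u^0] = 0;  [u^1] = -1;  [u^2] = -1/2;  [u^3] = -1/12;  [u^4] = -1/24;  [u^5] = -7/240;  [u^6] = -7/480.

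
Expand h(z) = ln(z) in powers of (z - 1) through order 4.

[(z - 1)^0] = 0;  [(z - 1)^1] = 1;  [(z - 1)^2] = -1/2;  [(z - 1)^3] = 1/3;  [(z - 1)^4] = -1/4.

-(z - 1)^4/4 + (z - 1)^3/3 - (z - 1)^2/2 + (z - 1)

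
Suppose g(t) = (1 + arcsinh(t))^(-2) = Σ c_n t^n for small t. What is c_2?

Substitute the inner expansion into the outer series and collect powers.
g(0) = 1
g′(0) = -2
g′′(0) = 6
Then c_k = g^(k)(0)/k! gives each Taylor coefficient.

3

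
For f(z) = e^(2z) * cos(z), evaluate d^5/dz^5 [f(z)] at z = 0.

Multiply the two series term by term and collect like powers.
The coefficient of z^5 in the expansion is -19/60, so f^(5)(0) = 5! * (-19/60) = -38.

-38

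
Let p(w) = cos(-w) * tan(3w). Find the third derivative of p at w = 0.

Take the Cauchy product of the two expansions.
The coefficient of w^3 in the expansion is 15/2, so p′′′(0) = 3! * (15/2) = 45.

45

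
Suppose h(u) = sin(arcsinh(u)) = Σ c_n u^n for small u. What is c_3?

-1/3

Plug the Maclaurin series of the inner function into that of the outer and collect terms.
h(0) = 0
h′(0) = 1
h′′(0) = 0
h′′′(0) = -2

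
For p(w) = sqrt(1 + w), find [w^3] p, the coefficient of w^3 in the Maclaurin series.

1/16

p(0) = 1
p′(0) = 1/2
p′′(0) = -1/4
p′′′(0) = 3/8
The Taylor polynomial is Σ p^(k)(0)/k! · w^k.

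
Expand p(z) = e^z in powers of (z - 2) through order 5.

Differentiate repeatedly and evaluate at the center.
[(z - 2)^0] = e^(2);  [(z - 2)^1] = e^(2);  [(z - 2)^2] = e^(2)/2;  [(z - 2)^3] = e^(2)/6;  [(z - 2)^4] = e^(2)/24;  [(z - 2)^5] = e^(2)/120.

(z - 2)^5*e^(2)/120 + (z - 2)^4*e^(2)/24 + (z - 2)^3*e^(2)/6 + (z - 2)^2*e^(2)/2 + (z - 2)*e^(2) + e^(2)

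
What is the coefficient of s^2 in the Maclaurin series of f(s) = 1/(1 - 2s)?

Apply the Taylor formula c_k = f^(k)(a)/k!.
f(0) = 1
f′(0) = 2
f′′(0) = 8
So c_2 = f′′(0)/2! = 4.

4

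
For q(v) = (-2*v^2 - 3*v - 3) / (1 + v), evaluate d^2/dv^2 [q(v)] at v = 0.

-4

Shift and add copies of the series according to the polynomial's terms.
The coefficient of v^2 in the expansion is -2, so q′′(0) = 2! * (-2) = -4.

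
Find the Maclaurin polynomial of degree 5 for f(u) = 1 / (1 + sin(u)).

Expand as Σ (-1)^k u^k with u equal to the inner function's series.

-61*u^5/120 + 2*u^4/3 - 5*u^3/6 + u^2 - u + 1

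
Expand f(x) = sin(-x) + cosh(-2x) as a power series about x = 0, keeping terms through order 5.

-x^5/120 + 2*x^4/3 + x^3/6 + 2*x^2 - x + 1

Combine the two series term by term.
[x^0] = 1;  [x^1] = -1;  [x^2] = 2;  [x^3] = 1/6;  [x^4] = 2/3;  [x^5] = -1/120.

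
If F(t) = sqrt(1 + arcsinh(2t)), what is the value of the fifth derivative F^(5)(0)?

129

Substitute the inner expansion into the outer series and collect powers.
From the series, [t^5] F = 43/40; multiply by 5! = 120 to get 129.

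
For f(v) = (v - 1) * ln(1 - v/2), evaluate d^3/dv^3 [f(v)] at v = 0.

Shift and add copies of the series according to the polynomial's terms.
From the series, [v^3] f = -1/12; multiply by 3! = 6 to get -1/2.

-1/2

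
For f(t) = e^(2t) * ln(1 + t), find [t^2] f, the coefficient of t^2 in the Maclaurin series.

Write out both Maclaurin series and multiply, keeping only the needed powers.
f(0) = 0
f′(0) = 1
f′′(0) = 3
So c_2 = f′′(0)/2! = 3/2.

3/2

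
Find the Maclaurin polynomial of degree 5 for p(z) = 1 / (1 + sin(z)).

-61*z^5/120 + 2*z^4/3 - 5*z^3/6 + z^2 - z + 1

Use the geometric series for the reciprocal, then substitute.
[z^0] = 1;  [z^1] = -1;  [z^2] = 1;  [z^3] = -5/6;  [z^4] = 2/3;  [z^5] = -61/120.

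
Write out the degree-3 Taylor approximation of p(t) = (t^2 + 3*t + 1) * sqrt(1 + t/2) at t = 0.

Shift and add copies of the series according to the polynomial's terms.

21*t^3/128 + 55*t^2/32 + 13*t/4 + 1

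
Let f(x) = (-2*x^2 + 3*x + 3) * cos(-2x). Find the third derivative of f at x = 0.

Shift and add copies of the series according to the polynomial's terms.
The coefficient of x^3 in the expansion is -6, so f′′′(0) = 3! * (-6) = -36.

-36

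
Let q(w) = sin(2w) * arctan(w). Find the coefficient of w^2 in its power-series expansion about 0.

2

Expand each factor separately, then convolve coefficients.
[w^0] = 0;  [w^1] = 0;  [w^2] = 2.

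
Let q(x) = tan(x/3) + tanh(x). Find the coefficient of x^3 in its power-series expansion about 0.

-26/81

Add the two expansions coefficient-wise.
q(0) = 0
q′(0) = 4/3
q′′(0) = 0
q′′′(0) = -52/27
Then c_k = q^(k)(0)/k! gives each Taylor coefficient.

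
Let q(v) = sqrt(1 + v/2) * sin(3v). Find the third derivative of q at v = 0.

Take the Cauchy product of the two expansions.
The coefficient of v^3 in the expansion is -147/32, so q′′′(0) = 3! * (-147/32) = -441/16.

-441/16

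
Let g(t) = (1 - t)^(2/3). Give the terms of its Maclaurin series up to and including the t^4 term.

g(0) = 1
g′(0) = -2/3
g′′(0) = -2/9
g′′′(0) = -8/27
g^(4)(0) = -56/81
The Taylor polynomial is Σ g^(k)(0)/k! · t^k.

-7*t^4/243 - 4*t^3/81 - t^2/9 - 2*t/3 + 1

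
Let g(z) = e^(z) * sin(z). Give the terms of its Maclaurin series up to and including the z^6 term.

Take the Cauchy product of the two expansions.
g(0) = 0
g′(0) = 1
g′′(0) = 2
g′′′(0) = 2
g^(4)(0) = 0
g^(5)(0) = -4
g^(6)(0) = -8
Dividing each by k! gives the coefficients c_0, ..., c_6.

-z^6/90 - z^5/30 + z^3/3 + z^2 + z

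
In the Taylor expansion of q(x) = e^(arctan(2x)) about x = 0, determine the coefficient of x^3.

-4/3

Let u equal the inner series; expand the outer function in u and truncate.
[x^0] = 1;  [x^1] = 2;  [x^2] = 2;  [x^3] = -4/3.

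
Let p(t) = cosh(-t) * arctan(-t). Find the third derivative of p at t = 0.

-1

Write out both Maclaurin series and multiply, keeping only the needed powers.
The coefficient of t^3 in the expansion is -1/6, so p′′′(0) = 3! * (-1/6) = -1.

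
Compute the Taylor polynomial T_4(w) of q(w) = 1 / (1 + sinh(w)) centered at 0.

Expand as Σ (-1)^k u^k with u equal to the inner function's series.
q(0) = 1
q′(0) = -1
q′′(0) = 2
q′′′(0) = -7
q^(4)(0) = 32

4*w^4/3 - 7*w^3/6 + w^2 - w + 1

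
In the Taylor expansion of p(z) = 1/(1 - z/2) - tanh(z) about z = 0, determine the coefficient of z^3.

11/24

Expand each term separately and add.
p(0) = 1
p′(0) = -1/2
p′′(0) = 1/2
p′′′(0) = 11/4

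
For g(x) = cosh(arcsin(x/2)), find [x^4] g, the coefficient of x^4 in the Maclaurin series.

Plug the Maclaurin series of the inner function into that of the outer and collect terms.
[x^0] = 1;  [x^1] = 0;  [x^2] = 1/8;  [x^3] = 0;  [x^4] = 5/384.
So c_4 = g^(4)(0)/4! = 5/384.

5/384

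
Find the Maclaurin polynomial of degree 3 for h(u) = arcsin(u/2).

u^3/48 + u/2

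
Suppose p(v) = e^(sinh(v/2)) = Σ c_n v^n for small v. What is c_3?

Plug the Maclaurin series of the inner function into that of the outer and collect terms.
p(0) = 1
p′(0) = 1/2
p′′(0) = 1/4
p′′′(0) = 1/4
Then c_k = p^(k)(0)/k! gives each Taylor coefficient.

1/24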